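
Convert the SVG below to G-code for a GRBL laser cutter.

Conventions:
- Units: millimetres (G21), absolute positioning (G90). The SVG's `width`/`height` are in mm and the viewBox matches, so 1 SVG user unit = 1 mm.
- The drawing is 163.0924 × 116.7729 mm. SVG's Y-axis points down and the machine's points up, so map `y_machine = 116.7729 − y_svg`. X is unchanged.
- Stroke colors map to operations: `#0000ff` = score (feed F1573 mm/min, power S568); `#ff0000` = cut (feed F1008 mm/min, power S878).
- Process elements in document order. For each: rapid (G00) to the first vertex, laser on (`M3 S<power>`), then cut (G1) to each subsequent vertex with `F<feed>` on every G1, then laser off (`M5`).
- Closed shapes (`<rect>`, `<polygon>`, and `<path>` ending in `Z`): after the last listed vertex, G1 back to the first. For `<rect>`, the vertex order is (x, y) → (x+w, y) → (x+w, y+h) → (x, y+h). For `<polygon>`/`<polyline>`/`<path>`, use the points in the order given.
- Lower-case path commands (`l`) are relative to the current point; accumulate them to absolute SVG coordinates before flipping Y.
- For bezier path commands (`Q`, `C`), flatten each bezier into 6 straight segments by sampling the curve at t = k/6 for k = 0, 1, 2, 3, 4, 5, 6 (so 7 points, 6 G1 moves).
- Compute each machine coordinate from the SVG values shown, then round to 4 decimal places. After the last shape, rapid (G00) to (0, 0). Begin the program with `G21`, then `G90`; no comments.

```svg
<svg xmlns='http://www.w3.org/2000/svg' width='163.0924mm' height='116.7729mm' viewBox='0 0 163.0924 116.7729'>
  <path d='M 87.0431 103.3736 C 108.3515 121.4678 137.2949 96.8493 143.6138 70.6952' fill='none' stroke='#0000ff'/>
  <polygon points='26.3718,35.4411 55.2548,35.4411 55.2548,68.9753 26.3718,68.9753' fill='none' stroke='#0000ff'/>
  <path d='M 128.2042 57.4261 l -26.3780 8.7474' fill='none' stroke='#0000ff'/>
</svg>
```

Since the viewBox matches the mm dimensions, user units are millimetres directly. The only transform is the Y-flip y_m = 116.7729 − y_svg.

Shape 1 is a cubic bezier drawn with `<path>`. Its stroke #0000ff means score at S568, F1573. After flipping Y the toolpath is (87.0431,13.3993) → (98.1935,7.7210) → (109.7758,8.0176) → (120.9495,13.1454) → (130.8741,21.9605) → (138.7091,33.3193) → (143.6138,46.0777).

Shape 2 is a rectangle drawn with `<polygon>`. Its stroke #0000ff means score at S568, F1573. After flipping Y the toolpath is (26.3718,81.3318) → (55.2548,81.3318) → (55.2548,47.7976) → (26.3718,47.7976) → (26.3718,81.3318), returning to the start.

Shape 3 is a line segment drawn with `<path>`. Its stroke #0000ff means score at S568, F1573. After flipping Y the toolpath is (128.2042,59.3468) → (101.8262,50.5994).

G21
G90
G00 X87.0431 Y13.3993
M3 S568
G1 X98.1935 Y7.7210 F1573
G1 X109.7758 Y8.0176 F1573
G1 X120.9495 Y13.1454 F1573
G1 X130.8741 Y21.9605 F1573
G1 X138.7091 Y33.3193 F1573
G1 X143.6138 Y46.0777 F1573
M5
G00 X26.3718 Y81.3318
M3 S568
G1 X55.2548 Y81.3318 F1573
G1 X55.2548 Y47.7976 F1573
G1 X26.3718 Y47.7976 F1573
G1 X26.3718 Y81.3318 F1573
M5
G00 X128.2042 Y59.3468
M3 S568
G1 X101.8262 Y50.5994 F1573
M5
G00 X0.0000 Y0.0000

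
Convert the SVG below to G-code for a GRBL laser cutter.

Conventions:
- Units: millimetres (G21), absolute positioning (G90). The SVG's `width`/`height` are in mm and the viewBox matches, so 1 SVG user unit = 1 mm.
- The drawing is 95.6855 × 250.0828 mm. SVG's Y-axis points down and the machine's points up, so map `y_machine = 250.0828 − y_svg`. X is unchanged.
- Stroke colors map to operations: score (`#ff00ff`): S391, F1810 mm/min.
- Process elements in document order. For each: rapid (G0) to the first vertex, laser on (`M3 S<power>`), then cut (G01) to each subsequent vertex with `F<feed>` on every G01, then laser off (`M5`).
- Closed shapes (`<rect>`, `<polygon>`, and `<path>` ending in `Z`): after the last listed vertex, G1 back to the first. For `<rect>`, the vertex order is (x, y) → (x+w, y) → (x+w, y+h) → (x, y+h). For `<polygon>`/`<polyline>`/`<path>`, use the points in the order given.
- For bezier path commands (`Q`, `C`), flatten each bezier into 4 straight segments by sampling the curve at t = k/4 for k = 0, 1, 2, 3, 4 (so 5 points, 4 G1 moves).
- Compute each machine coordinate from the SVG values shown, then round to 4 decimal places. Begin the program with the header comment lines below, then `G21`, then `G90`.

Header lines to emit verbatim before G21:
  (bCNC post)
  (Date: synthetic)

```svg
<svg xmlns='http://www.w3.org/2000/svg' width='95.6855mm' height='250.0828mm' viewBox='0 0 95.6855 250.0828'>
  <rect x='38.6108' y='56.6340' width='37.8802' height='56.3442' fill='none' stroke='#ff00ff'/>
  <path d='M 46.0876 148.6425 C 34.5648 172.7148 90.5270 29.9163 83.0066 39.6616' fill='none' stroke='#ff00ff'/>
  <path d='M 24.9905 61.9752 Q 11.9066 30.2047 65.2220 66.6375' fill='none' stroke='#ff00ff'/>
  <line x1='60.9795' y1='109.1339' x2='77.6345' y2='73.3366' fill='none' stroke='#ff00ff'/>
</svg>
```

(bCNC post)
(Date: synthetic)
G21
G90
G0 X38.6108 Y193.4488
M3 S391
G01 X76.4910 Y193.4488 F1810
G01 X76.4910 Y137.1046 F1810
G01 X38.6108 Y137.1046 F1810
G01 X38.6108 Y193.4488 F1810
M5
G0 X46.0876 Y101.4403
M3 S391
G01 X48.0526 Y109.6835 F1810
G01 X63.0462 Y150.5581 F1810
G01 X78.7903 Y194.1191 F1810
G01 X83.0066 Y210.4212 F1810
M5
G0 X24.9905 Y188.1076
M3 S391
G01 X22.5985 Y199.7301 F1810
G01 X28.5064 Y202.8273 F1810
G01 X42.7143 Y197.3990 F1810
G01 X65.2220 Y183.4453 F1810
M5
G0 X60.9795 Y140.9489
M3 S391
G01 X77.6345 Y176.7462 F1810
M5

Since the viewBox matches the mm dimensions, user units are millimetres directly. The only transform is the Y-flip y_m = 250.0828 − y_svg.

Shape 1 is a rectangle drawn with `<rect>`. Its stroke #ff00ff means score at S391, F1810. After flipping Y the toolpath is (38.6108,193.4488) → (76.4910,193.4488) → (76.4910,137.1046) → (38.6108,137.1046) → (38.6108,193.4488), returning to the start.

Shape 2 is a cubic bezier drawn with `<path>`. Its stroke #ff00ff means score at S391, F1810. After flipping Y the toolpath is (46.0876,101.4403) → (48.0526,109.6835) → (63.0462,150.5581) → (78.7903,194.1191) → (83.0066,210.4212).

Shape 3 is a quadratic bezier drawn with `<path>`. Its stroke #ff00ff means score at S391, F1810. After flipping Y the toolpath is (24.9905,188.1076) → (22.5985,199.7301) → (28.5064,202.8273) → (42.7143,197.3990) → (65.2220,183.4453).

Shape 4 is a line segment drawn with `<line>`. Its stroke #ff00ff means score at S391, F1810. After flipping Y the toolpath is (60.9795,140.9489) → (77.6345,176.7462).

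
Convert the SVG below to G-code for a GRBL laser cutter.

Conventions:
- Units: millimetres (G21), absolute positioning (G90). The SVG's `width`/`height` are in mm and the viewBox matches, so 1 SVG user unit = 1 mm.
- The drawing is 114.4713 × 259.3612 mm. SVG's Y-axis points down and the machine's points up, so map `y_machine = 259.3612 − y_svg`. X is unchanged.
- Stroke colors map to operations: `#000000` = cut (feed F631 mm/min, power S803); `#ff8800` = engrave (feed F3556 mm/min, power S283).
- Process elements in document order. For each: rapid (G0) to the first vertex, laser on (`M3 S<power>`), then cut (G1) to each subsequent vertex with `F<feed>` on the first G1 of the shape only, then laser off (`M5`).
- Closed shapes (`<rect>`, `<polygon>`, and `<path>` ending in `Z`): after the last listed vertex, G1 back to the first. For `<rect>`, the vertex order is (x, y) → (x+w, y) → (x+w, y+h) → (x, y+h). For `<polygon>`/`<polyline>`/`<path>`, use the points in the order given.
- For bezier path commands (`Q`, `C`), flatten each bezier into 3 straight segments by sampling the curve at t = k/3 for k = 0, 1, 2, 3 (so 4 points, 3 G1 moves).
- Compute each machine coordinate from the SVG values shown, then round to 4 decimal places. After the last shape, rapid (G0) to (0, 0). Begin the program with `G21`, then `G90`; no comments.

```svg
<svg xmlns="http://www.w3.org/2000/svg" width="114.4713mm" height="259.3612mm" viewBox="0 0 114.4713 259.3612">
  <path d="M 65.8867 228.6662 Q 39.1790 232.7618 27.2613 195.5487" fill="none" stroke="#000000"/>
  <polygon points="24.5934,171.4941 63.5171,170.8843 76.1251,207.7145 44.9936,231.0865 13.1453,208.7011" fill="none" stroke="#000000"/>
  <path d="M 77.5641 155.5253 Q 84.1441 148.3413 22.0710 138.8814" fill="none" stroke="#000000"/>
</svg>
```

G21
G90
G0 X65.8867 Y30.6950
M3 S803
G1 X49.7249 Y32.5545 F631
G1 X36.8498 Y43.5936
G1 X27.2613 Y63.8125
M5
G0 X24.5934 Y87.8671
M3 S803
G1 X63.5171 Y88.4769 F631
G1 X76.1251 Y51.6467
G1 X44.9936 Y28.2747
G1 X13.1453 Y50.6601
G1 X24.5934 Y87.8671
M5
G0 X77.5641 Y103.8359
M3 S803
G1 X74.3226 Y108.8781 F631
G1 X55.8249 Y114.4261
G1 X22.0710 Y120.4798
M5
G0 X0.0000 Y0.0000

Since the viewBox matches the mm dimensions, user units are millimetres directly. The only transform is the Y-flip y_m = 259.3612 − y_svg.

Shape 1 is a quadratic bezier drawn with `<path>`. Its stroke #000000 means cut at S803, F631. After flipping Y the toolpath is (65.8867,30.6950) → (49.7249,32.5545) → (36.8498,43.5936) → (27.2613,63.8125).

Shape 2 is a regular polygon drawn with `<polygon>`. Its stroke #000000 means cut at S803, F631. After flipping Y the toolpath is (24.5934,87.8671) → (63.5171,88.4769) → (76.1251,51.6467) → (44.9936,28.2747) → (13.1453,50.6601) → (24.5934,87.8671), returning to the start.

Shape 3 is a quadratic bezier drawn with `<path>`. Its stroke #000000 means cut at S803, F631. After flipping Y the toolpath is (77.5641,103.8359) → (74.3226,108.8781) → (55.8249,114.4261) → (22.0710,120.4798).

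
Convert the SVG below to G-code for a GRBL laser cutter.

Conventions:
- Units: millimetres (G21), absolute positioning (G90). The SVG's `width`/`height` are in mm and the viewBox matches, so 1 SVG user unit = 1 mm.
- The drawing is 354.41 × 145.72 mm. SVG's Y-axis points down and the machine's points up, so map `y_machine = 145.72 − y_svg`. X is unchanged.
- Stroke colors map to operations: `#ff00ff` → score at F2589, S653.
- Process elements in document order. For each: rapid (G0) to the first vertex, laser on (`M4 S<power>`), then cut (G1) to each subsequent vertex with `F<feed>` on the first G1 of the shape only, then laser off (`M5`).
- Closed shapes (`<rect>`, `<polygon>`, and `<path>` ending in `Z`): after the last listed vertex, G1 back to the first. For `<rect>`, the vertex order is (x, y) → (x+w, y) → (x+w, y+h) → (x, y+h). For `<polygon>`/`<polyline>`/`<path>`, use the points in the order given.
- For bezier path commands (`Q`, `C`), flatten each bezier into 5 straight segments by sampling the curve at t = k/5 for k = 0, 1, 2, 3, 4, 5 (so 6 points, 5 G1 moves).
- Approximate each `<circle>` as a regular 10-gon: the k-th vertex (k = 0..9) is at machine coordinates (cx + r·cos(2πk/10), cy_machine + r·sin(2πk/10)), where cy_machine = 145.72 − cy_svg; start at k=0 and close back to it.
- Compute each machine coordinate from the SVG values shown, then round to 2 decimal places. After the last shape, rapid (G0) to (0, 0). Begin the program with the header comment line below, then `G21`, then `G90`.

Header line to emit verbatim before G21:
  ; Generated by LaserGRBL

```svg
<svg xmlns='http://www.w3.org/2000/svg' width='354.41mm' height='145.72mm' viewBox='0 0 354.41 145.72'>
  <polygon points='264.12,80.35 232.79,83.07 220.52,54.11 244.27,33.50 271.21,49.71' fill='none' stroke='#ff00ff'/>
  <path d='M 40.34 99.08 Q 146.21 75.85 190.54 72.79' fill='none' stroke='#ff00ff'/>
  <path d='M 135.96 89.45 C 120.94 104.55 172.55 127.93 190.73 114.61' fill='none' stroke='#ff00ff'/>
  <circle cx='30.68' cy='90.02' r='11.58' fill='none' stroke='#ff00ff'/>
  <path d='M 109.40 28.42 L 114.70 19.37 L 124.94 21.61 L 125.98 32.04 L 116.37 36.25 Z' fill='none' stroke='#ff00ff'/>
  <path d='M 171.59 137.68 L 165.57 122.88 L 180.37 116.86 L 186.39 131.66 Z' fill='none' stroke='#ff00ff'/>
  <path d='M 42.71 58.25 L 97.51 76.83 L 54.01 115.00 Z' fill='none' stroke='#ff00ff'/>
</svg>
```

viewBox `0 0 354.41 145.72` with mm width/height → 1 unit = 1 mm. Flip: y_m = 145.72 − y_svg.

**Shape 1** — `<polygon>` regular polygon, stroke `#ff00ff` → score (S653, F2589). Machine vertices: (264.12,65.37) → (232.79,62.65) → (220.52,91.61) → (244.27,112.22) → (271.21,96.01) → (264.12,65.37). Closed: final G1 returns to the first vertex.

**Shape 2** — `<path>` quadratic bezier, stroke `#ff00ff` → score (S653, F2589). Control points (SVG): P0=(40.34,99.08), P1=(146.21,75.85), P2=(190.54,72.79); sampled at t=k/5. Machine vertices: (40.34,46.64) → (80.23,55.13) → (115.19,62.00) → (145.23,67.25) → (170.35,70.90) → (190.54,72.93). Open path.

**Shape 3** — `<path>` cubic bezier, stroke `#ff00ff` → score (S653, F2589). Control points (SVG): P0=(135.96,89.45), P1=(120.94,104.55), P2=(172.55,127.93), P3=(190.73,114.61); sampled at t=k/5. Machine vertices: (135.96,56.27) → (134.14,46.58) → (143.51,37.05) → (159.27,29.86) → (176.61,27.16) → (190.73,31.11). Open path.

**Shape 4** — `<circle>` circle, stroke `#ff00ff` → score (S653, F2589). Machine vertices: (42.26,55.70) → (40.05,62.51) → (34.26,66.71) → (27.10,66.71) → (21.31,62.51) → (19.10,55.70) → (21.31,48.89) → (27.10,44.69) → (34.26,44.69) → (40.05,48.89) → (42.26,55.70). Closed: final G1 returns to the first vertex.

**Shape 5** — `<path>` regular polygon, stroke `#ff00ff` → score (S653, F2589). Machine vertices: (109.40,117.30) → (114.70,126.35) → (124.94,124.11) → (125.98,113.68) → (116.37,109.47) → (109.40,117.30). Closed: final G1 returns to the first vertex.

**Shape 6** — `<path>` regular polygon, stroke `#ff00ff` → score (S653, F2589). Machine vertices: (171.59,8.04) → (165.57,22.84) → (180.37,28.86) → (186.39,14.06) → (171.59,8.04). Closed: final G1 returns to the first vertex.

**Shape 7** — `<path>` regular polygon, stroke `#ff00ff` → score (S653, F2589). Machine vertices: (42.71,87.47) → (97.51,68.89) → (54.01,30.72) → (42.71,87.47). Closed: final G1 returns to the first vertex.

; Generated by LaserGRBL
G21
G90
G0 X264.12 Y65.37
M4 S653
G1 X232.79 Y62.65 F2589
G1 X220.52 Y91.61
G1 X244.27 Y112.22
G1 X271.21 Y96.01
G1 X264.12 Y65.37
M5
G0 X40.34 Y46.64
M4 S653
G1 X80.23 Y55.13 F2589
G1 X115.19 Y62.00
G1 X145.23 Y67.25
G1 X170.35 Y70.90
G1 X190.54 Y72.93
M5
G0 X135.96 Y56.27
M4 S653
G1 X134.14 Y46.58 F2589
G1 X143.51 Y37.05
G1 X159.27 Y29.86
G1 X176.61 Y27.16
G1 X190.73 Y31.11
M5
G0 X42.26 Y55.70
M4 S653
G1 X40.05 Y62.51 F2589
G1 X34.26 Y66.71
G1 X27.10 Y66.71
G1 X21.31 Y62.51
G1 X19.10 Y55.70
G1 X21.31 Y48.89
G1 X27.10 Y44.69
G1 X34.26 Y44.69
G1 X40.05 Y48.89
G1 X42.26 Y55.70
M5
G0 X109.40 Y117.30
M4 S653
G1 X114.70 Y126.35 F2589
G1 X124.94 Y124.11
G1 X125.98 Y113.68
G1 X116.37 Y109.47
G1 X109.40 Y117.30
M5
G0 X171.59 Y8.04
M4 S653
G1 X165.57 Y22.84 F2589
G1 X180.37 Y28.86
G1 X186.39 Y14.06
G1 X171.59 Y8.04
M5
G0 X42.71 Y87.47
M4 S653
G1 X97.51 Y68.89 F2589
G1 X54.01 Y30.72
G1 X42.71 Y87.47
M5
G0 X0.00 Y0.00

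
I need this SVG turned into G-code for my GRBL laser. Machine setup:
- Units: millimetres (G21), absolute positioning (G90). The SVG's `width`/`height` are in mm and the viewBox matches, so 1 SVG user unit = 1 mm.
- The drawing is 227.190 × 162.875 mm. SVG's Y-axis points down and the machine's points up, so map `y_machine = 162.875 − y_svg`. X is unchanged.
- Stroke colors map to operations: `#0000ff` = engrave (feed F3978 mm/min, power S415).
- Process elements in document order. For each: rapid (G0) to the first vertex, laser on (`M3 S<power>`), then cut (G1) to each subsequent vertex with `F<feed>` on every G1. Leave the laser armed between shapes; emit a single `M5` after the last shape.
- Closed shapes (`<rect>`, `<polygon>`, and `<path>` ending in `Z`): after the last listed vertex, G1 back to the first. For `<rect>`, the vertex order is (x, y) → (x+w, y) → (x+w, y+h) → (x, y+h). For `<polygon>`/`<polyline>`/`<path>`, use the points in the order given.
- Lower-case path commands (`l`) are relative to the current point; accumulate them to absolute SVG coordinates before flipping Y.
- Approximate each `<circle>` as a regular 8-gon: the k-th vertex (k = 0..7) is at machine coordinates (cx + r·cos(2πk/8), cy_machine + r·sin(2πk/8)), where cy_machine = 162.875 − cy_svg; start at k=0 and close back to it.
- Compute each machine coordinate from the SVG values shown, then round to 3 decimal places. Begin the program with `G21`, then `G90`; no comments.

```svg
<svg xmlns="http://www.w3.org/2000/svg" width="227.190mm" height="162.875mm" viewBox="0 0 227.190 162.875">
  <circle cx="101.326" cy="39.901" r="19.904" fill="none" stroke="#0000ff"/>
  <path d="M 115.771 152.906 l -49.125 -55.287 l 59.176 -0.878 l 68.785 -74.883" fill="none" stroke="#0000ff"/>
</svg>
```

G21
G90
G0 X121.230 Y122.974
M3 S415
G1 X115.400 Y137.048 F3978
G1 X101.326 Y142.878 F3978
G1 X87.252 Y137.048 F3978
G1 X81.422 Y122.974 F3978
G1 X87.252 Y108.900 F3978
G1 X101.326 Y103.070 F3978
G1 X115.400 Y108.900 F3978
G1 X121.230 Y122.974 F3978
G0 X115.771 Y9.969
M3 S415
G1 X66.646 Y65.256 F3978
G1 X125.822 Y66.134 F3978
G1 X194.607 Y141.017 F3978
M5

1 u = 1 mm; y_m = 162.875 − y.

[1] `<circle>` circle, #0000ff→engrave S415 F3978: (121.230,122.974) → (115.400,137.048) → (101.326,142.878) → (87.252,137.048) → (81.422,122.974) → (87.252,108.900) → (101.326,103.070) → (115.400,108.900) → (121.230,122.974) (closed)

[2] `<path>` open polyline, #0000ff→engrave S415 F3978: (115.771,9.969) → (66.646,65.256) → (125.822,66.134) → (194.607,141.017)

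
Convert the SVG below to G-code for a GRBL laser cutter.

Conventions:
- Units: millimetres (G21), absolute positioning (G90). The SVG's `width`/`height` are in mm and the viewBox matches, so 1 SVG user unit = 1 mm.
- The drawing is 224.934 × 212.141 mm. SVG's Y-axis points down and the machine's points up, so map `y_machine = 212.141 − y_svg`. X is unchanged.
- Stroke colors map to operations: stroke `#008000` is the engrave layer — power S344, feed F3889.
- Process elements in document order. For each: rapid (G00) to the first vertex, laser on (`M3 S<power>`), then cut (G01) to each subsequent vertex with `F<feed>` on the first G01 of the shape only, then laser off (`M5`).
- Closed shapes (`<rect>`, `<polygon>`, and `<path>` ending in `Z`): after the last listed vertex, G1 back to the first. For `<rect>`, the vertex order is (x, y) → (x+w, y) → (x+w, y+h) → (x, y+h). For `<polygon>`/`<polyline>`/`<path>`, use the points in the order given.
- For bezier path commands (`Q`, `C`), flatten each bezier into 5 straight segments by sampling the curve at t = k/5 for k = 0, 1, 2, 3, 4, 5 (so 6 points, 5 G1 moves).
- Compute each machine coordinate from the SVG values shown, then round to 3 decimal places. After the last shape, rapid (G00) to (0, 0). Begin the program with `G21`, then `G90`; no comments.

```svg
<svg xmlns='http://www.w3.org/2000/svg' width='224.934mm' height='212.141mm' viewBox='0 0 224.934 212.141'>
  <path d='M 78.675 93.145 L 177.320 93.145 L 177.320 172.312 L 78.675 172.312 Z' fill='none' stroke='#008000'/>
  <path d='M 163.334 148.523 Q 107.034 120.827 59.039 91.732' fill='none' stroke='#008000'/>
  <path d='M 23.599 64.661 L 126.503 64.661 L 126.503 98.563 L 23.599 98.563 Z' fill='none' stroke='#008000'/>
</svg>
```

Since the viewBox matches the mm dimensions, user units are millimetres directly. The only transform is the Y-flip y_m = 212.141 − y_svg.

Shape 1 is a rectangle drawn with `<path>`. Its stroke #008000 means engrave at S344, F3889. After flipping Y the toolpath is (78.675,118.996) → (177.320,118.996) → (177.320,39.829) → (78.675,39.829) → (78.675,118.996), returning to the start.

Shape 2 is a quadratic bezier drawn with `<path>`. Its stroke #008000 means engrave at S344, F3889. After flipping Y the toolpath is (163.334,63.618) → (141.146,74.752) → (119.623,85.999) → (98.764,97.357) → (78.569,108.827) → (59.039,120.409).

Shape 3 is a rectangle drawn with `<path>`. Its stroke #008000 means engrave at S344, F3889. After flipping Y the toolpath is (23.599,147.480) → (126.503,147.480) → (126.503,113.578) → (23.599,113.578) → (23.599,147.480), returning to the start.

G21
G90
G00 X78.675 Y118.996
M3 S344
G01 X177.320 Y118.996 F3889
G01 X177.320 Y39.829
G01 X78.675 Y39.829
G01 X78.675 Y118.996
M5
G00 X163.334 Y63.618
M3 S344
G01 X141.146 Y74.752 F3889
G01 X119.623 Y85.999
G01 X98.764 Y97.357
G01 X78.569 Y108.827
G01 X59.039 Y120.409
M5
G00 X23.599 Y147.480
M3 S344
G01 X126.503 Y147.480 F3889
G01 X126.503 Y113.578
G01 X23.599 Y113.578
G01 X23.599 Y147.480
M5
G00 X0.000 Y0.000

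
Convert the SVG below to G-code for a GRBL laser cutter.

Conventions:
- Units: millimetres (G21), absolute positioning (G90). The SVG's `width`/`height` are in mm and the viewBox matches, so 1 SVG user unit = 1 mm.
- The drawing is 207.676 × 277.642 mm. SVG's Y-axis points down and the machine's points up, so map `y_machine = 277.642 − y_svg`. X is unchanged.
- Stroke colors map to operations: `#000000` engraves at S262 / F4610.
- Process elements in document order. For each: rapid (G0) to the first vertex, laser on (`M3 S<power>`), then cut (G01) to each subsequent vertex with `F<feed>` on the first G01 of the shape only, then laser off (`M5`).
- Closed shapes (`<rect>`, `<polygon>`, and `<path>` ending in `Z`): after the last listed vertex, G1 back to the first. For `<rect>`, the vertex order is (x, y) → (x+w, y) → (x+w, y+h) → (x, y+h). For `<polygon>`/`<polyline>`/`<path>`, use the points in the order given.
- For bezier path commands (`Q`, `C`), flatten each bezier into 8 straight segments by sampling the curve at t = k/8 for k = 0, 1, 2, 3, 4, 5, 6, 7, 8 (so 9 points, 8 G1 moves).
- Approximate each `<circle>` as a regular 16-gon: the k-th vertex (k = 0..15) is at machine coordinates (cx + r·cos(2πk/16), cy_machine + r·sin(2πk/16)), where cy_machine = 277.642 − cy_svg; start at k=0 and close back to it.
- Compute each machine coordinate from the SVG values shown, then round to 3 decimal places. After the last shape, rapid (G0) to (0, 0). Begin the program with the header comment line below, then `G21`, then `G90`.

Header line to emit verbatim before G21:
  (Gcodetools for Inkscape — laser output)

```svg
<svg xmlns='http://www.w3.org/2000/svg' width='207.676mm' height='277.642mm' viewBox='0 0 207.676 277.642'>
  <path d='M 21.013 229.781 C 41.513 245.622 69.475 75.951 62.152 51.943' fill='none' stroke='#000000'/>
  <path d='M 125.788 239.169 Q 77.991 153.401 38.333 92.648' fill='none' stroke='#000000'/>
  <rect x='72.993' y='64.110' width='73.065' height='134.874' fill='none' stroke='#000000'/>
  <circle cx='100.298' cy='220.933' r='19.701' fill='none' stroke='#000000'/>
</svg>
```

(Gcodetools for Inkscape — laser output)
G21
G90
G0 X21.013 Y47.861
M3 S262
G01 X28.967 Y49.970 F4610
G01 X37.119 Y65.589
G01 X44.969 Y90.838
G01 X52.016 Y121.837
G01 X57.759 Y154.703
G01 X61.696 Y185.556
G01 X63.328 Y210.515
G01 X62.152 Y225.699
M5
G0 X125.788 Y38.473
M3 S262
G01 X113.966 Y59.524 F4610
G01 X102.398 Y79.794
G01 X91.085 Y99.281
G01 X80.026 Y117.987
G01 X69.221 Y135.912
G01 X58.671 Y153.054
G01 X48.375 Y169.415
G01 X38.333 Y184.994
M5
G0 X72.993 Y213.532
M3 S262
G01 X146.058 Y213.532 F4610
G01 X146.058 Y78.658
G01 X72.993 Y78.658
G01 X72.993 Y213.532
M5
G0 X119.999 Y56.709
M3 S262
G01 X118.499 Y64.248 F4610
G01 X114.229 Y70.640
G01 X107.837 Y74.910
G01 X100.298 Y76.410
G01 X92.759 Y74.910
G01 X86.367 Y70.640
G01 X82.097 Y64.248
G01 X80.597 Y56.709
G01 X82.097 Y49.170
G01 X86.367 Y42.778
G01 X92.759 Y38.508
G01 X100.298 Y37.008
G01 X107.837 Y38.508
G01 X114.229 Y42.778
G01 X118.499 Y49.170
G01 X119.999 Y56.709
M5
G0 X0.000 Y0.000

Since the viewBox matches the mm dimensions, user units are millimetres directly. The only transform is the Y-flip y_m = 277.642 − y_svg.

Shape 1 is a cubic bezier drawn with `<path>`. Its stroke #000000 means engrave at S262, F4610. After flipping Y the toolpath is (21.013,47.861) → (28.967,49.970) → (37.119,65.589) → (44.969,90.838) → (52.016,121.837) → (57.759,154.703) → (61.696,185.556) → (63.328,210.515) → (62.152,225.699).

Shape 2 is a quadratic bezier drawn with `<path>`. Its stroke #000000 means engrave at S262, F4610. After flipping Y the toolpath is (125.788,38.473) → (113.966,59.524) → (102.398,79.794) → (91.085,99.281) → (80.026,117.987) → (69.221,135.912) → (58.671,153.054) → (48.375,169.415) → (38.333,184.994).

Shape 3 is a rectangle drawn with `<rect>`. Its stroke #000000 means engrave at S262, F4610. After flipping Y the toolpath is (72.993,213.532) → (146.058,213.532) → (146.058,78.658) → (72.993,78.658) → (72.993,213.532), returning to the start.

Shape 4 is a circle drawn with `<circle>`. Its stroke #000000 means engrave at S262, F4610. After flipping Y the toolpath is (119.999,56.709) → (118.499,64.248) → (114.229,70.640) → (107.837,74.910) → (100.298,76.410) → (92.759,74.910) → (86.367,70.640) → (82.097,64.248) → (80.597,56.709) → (82.097,49.170) → (86.367,42.778) → (92.759,38.508) → (100.298,37.008) → (107.837,38.508) → (114.229,42.778) → (118.499,49.170) → (119.999,56.709), returning to the start.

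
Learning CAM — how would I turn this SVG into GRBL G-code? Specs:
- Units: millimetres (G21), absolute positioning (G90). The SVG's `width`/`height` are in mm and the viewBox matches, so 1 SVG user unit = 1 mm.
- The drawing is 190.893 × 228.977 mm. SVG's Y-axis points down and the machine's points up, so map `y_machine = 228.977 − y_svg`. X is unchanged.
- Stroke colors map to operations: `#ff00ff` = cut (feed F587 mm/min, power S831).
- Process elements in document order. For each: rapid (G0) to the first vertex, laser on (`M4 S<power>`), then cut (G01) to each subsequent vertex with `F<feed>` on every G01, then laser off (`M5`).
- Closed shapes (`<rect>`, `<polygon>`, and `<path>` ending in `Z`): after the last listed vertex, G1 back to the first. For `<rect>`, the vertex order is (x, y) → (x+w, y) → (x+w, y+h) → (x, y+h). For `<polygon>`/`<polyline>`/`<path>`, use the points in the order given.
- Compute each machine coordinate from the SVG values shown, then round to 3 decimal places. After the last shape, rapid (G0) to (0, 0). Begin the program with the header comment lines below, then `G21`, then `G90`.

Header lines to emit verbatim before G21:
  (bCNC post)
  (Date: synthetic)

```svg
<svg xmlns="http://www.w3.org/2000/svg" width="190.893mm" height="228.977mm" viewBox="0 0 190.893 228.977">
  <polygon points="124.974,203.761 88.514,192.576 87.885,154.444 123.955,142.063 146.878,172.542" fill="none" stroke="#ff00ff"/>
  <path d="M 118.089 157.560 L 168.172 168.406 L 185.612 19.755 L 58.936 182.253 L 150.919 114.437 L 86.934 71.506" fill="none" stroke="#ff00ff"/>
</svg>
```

(bCNC post)
(Date: synthetic)
G21
G90
G0 X124.974 Y25.216
M4 S831
G01 X88.514 Y36.401 F587
G01 X87.885 Y74.533 F587
G01 X123.955 Y86.914 F587
G01 X146.878 Y56.435 F587
G01 X124.974 Y25.216 F587
M5
G0 X118.089 Y71.417
M4 S831
G01 X168.172 Y60.571 F587
G01 X185.612 Y209.222 F587
G01 X58.936 Y46.724 F587
G01 X150.919 Y114.540 F587
G01 X86.934 Y157.471 F587
M5
G0 X0.000 Y0.000

1 u = 1 mm; y_m = 228.977 − y.

[1] `<polygon>` regular polygon, #ff00ff→cut S831 F587: (124.974,25.216) → (88.514,36.401) → (87.885,74.533) → (123.955,86.914) → (146.878,56.435) → (124.974,25.216) (closed)

[2] `<path>` open polyline, #ff00ff→cut S831 F587: (118.089,71.417) → (168.172,60.571) → (185.612,209.222) → (58.936,46.724) → (150.919,114.540) → (86.934,157.471)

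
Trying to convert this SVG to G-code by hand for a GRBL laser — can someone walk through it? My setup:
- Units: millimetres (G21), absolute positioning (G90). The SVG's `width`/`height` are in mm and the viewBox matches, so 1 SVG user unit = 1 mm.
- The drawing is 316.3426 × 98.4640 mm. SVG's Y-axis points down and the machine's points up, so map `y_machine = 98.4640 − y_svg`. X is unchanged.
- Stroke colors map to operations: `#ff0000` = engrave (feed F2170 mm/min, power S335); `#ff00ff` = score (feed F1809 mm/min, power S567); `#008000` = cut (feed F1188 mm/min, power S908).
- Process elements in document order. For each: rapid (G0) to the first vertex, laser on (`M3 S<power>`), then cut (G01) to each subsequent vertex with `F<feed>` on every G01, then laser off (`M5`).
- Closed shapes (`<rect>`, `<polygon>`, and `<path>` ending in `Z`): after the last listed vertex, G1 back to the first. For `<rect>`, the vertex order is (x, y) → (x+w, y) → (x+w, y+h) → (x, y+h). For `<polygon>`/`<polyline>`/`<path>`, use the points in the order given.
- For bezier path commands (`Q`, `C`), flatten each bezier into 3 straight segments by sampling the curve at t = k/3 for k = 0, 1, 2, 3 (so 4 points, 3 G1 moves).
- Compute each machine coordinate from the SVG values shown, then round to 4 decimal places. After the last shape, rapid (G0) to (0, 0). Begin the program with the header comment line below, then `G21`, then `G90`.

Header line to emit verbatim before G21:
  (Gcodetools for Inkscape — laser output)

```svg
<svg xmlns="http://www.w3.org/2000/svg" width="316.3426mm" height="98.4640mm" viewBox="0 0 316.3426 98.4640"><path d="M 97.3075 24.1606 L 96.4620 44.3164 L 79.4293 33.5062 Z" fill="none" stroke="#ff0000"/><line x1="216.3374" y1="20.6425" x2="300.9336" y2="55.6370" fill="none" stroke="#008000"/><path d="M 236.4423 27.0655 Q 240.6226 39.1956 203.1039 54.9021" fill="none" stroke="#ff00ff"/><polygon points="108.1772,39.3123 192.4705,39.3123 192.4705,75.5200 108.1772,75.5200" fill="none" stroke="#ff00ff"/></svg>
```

(Gcodetools for Inkscape — laser output)
G21
G90
G0 X97.3075 Y74.3034
M3 S335
G01 X96.4620 Y54.1476 F2170
G01 X79.4293 Y64.9578 F2170
G01 X97.3075 Y74.3034 F2170
M5
G0 X216.3374 Y77.8215
M3 S908
G01 X300.9336 Y42.8270 F1188
M5
G0 X236.4423 Y71.3985
M3 S567
G01 X234.5959 Y62.9144 F1809
G01 X223.4831 Y53.6355 F1809
G01 X203.1039 Y43.5619 F1809
M5
G0 X108.1772 Y59.1517
M3 S567
G01 X192.4705 Y59.1517 F1809
G01 X192.4705 Y22.9440 F1809
G01 X108.1772 Y22.9440 F1809
G01 X108.1772 Y59.1517 F1809
M5
G0 X0.0000 Y0.0000

1 u = 1 mm; y_m = 98.4640 − y.

[1] `<path>` regular polygon, #ff0000→engrave S335 F2170: (97.3075,74.3034) → (96.4620,54.1476) → (79.4293,64.9578) → (97.3075,74.3034) (closed)

[2] `<line>` line segment, #008000→cut S908 F1188: (216.3374,77.8215) → (300.9336,42.8270)

[3] `<path>` quadratic bezier, #ff00ff→score S567 F1809: (236.4423,71.3985) → (234.5959,62.9144) → (223.4831,53.6355) → (203.1039,43.5619)

[4] `<polygon>` rectangle, #ff00ff→score S567 F1809: (108.1772,59.1517) → (192.4705,59.1517) → (192.4705,22.9440) → (108.1772,22.9440) → (108.1772,59.1517) (closed)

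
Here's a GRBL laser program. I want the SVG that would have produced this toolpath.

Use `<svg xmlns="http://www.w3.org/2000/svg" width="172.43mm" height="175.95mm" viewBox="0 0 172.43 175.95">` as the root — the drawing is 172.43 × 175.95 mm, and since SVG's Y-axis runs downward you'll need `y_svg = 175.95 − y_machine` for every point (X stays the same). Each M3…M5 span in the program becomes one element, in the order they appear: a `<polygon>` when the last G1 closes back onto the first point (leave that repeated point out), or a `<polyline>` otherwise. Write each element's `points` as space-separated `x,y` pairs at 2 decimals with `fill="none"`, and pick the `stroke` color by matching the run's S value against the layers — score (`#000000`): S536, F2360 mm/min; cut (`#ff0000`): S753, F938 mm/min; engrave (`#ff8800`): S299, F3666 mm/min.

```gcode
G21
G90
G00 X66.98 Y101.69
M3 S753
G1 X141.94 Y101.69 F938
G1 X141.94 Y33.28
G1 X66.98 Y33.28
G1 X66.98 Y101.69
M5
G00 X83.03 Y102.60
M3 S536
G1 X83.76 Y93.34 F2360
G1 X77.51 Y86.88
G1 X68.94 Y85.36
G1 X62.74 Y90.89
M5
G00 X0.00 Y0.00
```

<svg xmlns="http://www.w3.org/2000/svg" width="172.43mm" height="175.95mm" viewBox="0 0 172.43 175.95">
  <polygon points="66.98,74.26 141.94,74.26 141.94,142.67 66.98,142.67" fill="none" stroke="#ff0000"/>
  <polyline points="83.03,73.35 83.76,82.61 77.51,89.07 68.94,90.59 62.74,85.06" fill="none" stroke="#000000"/>
</svg>

y_svg = 175.95 − y_m.

[1] S753→`#ff0000` (cut); closed run; points: 66.98,74.26 141.94,74.26 141.94,142.67 66.98,142.67

[2] S536→`#000000` (score); open run; points: 83.03,73.35 83.76,82.61 77.51,89.07 68.94,90.59 62.74,85.06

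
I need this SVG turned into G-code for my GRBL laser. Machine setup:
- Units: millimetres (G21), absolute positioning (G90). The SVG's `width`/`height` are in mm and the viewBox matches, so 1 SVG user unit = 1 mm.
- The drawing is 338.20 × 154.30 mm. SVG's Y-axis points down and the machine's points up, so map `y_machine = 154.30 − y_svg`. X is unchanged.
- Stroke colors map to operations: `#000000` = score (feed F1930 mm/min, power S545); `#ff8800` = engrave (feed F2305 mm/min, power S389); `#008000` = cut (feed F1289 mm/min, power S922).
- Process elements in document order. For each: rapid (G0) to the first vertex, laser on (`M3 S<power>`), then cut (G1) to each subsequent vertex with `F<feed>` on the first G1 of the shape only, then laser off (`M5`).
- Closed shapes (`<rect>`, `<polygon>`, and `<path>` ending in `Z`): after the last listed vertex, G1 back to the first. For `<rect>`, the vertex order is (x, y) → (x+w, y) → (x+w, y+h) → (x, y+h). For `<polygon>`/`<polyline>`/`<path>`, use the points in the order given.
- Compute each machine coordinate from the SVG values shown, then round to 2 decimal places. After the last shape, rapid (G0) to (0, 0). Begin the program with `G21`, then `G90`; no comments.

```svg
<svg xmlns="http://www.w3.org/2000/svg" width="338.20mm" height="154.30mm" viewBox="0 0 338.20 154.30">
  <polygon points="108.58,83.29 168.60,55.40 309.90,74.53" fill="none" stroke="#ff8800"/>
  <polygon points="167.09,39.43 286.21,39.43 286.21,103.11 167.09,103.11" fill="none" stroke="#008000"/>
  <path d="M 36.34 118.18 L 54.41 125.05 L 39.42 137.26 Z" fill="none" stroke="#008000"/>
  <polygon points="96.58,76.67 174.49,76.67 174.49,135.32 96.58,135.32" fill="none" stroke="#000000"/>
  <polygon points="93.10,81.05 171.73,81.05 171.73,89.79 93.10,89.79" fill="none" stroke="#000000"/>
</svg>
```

G21
G90
G0 X108.58 Y71.01
M3 S389
G1 X168.60 Y98.90 F2305
G1 X309.90 Y79.77
G1 X108.58 Y71.01
M5
G0 X167.09 Y114.87
M3 S922
G1 X286.21 Y114.87 F1289
G1 X286.21 Y51.19
G1 X167.09 Y51.19
G1 X167.09 Y114.87
M5
G0 X36.34 Y36.12
M3 S922
G1 X54.41 Y29.25 F1289
G1 X39.42 Y17.04
G1 X36.34 Y36.12
M5
G0 X96.58 Y77.63
M3 S545
G1 X174.49 Y77.63 F1930
G1 X174.49 Y18.98
G1 X96.58 Y18.98
G1 X96.58 Y77.63
M5
G0 X93.10 Y73.25
M3 S545
G1 X171.73 Y73.25 F1930
G1 X171.73 Y64.51
G1 X93.10 Y64.51
G1 X93.10 Y73.25
M5
G0 X0.00 Y0.00

1 u = 1 mm; y_m = 154.30 − y.

[1] `<polygon>` closed polygon, #ff8800→engrave S389 F2305: (108.58,71.01) → (168.60,98.90) → (309.90,79.77) → (108.58,71.01) (closed)

[2] `<polygon>` rectangle, #008000→cut S922 F1289: (167.09,114.87) → (286.21,114.87) → (286.21,51.19) → (167.09,51.19) → (167.09,114.87) (closed)

[3] `<path>` regular polygon, #008000→cut S922 F1289: (36.34,36.12) → (54.41,29.25) → (39.42,17.04) → (36.34,36.12) (closed)

[4] `<polygon>` rectangle, #000000→score S545 F1930: (96.58,77.63) → (174.49,77.63) → (174.49,18.98) → (96.58,18.98) → (96.58,77.63) (closed)

[5] `<polygon>` rectangle, #000000→score S545 F1930: (93.10,73.25) → (171.73,73.25) → (171.73,64.51) → (93.10,64.51) → (93.10,73.25) (closed)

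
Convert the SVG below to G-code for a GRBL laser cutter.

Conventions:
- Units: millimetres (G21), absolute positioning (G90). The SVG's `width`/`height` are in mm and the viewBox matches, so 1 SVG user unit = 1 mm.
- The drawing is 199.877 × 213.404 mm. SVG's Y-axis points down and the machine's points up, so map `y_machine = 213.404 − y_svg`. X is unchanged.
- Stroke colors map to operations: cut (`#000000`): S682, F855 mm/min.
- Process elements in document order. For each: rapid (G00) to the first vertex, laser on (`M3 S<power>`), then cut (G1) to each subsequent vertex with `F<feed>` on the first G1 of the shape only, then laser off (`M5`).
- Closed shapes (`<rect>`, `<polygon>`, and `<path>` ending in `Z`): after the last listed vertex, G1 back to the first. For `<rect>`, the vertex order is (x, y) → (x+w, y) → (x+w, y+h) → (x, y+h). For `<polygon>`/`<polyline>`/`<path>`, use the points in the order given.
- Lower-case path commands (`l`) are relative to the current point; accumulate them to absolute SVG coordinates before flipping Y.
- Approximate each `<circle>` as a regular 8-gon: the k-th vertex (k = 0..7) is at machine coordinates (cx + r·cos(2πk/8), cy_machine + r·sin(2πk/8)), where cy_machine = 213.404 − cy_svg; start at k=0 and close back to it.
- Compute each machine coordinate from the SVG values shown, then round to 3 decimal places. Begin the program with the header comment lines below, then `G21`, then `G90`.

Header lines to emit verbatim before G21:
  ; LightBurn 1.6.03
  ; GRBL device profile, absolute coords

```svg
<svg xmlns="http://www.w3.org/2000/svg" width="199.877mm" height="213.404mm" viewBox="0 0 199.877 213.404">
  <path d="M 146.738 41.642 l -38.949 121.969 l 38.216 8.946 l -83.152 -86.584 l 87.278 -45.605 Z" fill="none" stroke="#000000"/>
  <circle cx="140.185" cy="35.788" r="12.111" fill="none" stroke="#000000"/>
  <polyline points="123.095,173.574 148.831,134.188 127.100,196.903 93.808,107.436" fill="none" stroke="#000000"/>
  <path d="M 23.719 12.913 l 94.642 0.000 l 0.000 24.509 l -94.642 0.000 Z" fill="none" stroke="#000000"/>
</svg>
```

1 u = 1 mm; y_m = 213.404 − y.

[1] `<path>` closed polygon, #000000→cut S682 F855: (146.738,171.762) → (107.789,49.793) → (146.005,40.847) → (62.853,127.431) → (150.131,173.036) → (146.738,171.762) (closed)

[2] `<circle>` circle, #000000→cut S682 F855: (152.296,177.616) → (148.749,186.180) → (140.185,189.727) → (131.621,186.180) → (128.074,177.616) → (131.621,169.052) → (140.185,165.505) → (148.749,169.052) → (152.296,177.616) (closed)

[3] `<polyline>` open polyline, #000000→cut S682 F855: (123.095,39.830) → (148.831,79.216) → (127.100,16.501) → (93.808,105.968)

[4] `<path>` rectangle, #000000→cut S682 F855: (23.719,200.491) → (118.361,200.491) → (118.361,175.982) → (23.719,175.982) → (23.719,200.491) (closed)

; LightBurn 1.6.03
; GRBL device profile, absolute coords
G21
G90
G00 X146.738 Y171.762
M3 S682
G1 X107.789 Y49.793 F855
G1 X146.005 Y40.847
G1 X62.853 Y127.431
G1 X150.131 Y173.036
G1 X146.738 Y171.762
M5
G00 X152.296 Y177.616
M3 S682
G1 X148.749 Y186.180 F855
G1 X140.185 Y189.727
G1 X131.621 Y186.180
G1 X128.074 Y177.616
G1 X131.621 Y169.052
G1 X140.185 Y165.505
G1 X148.749 Y169.052
G1 X152.296 Y177.616
M5
G00 X123.095 Y39.830
M3 S682
G1 X148.831 Y79.216 F855
G1 X127.100 Y16.501
G1 X93.808 Y105.968
M5
G00 X23.719 Y200.491
M3 S682
G1 X118.361 Y200.491 F855
G1 X118.361 Y175.982
G1 X23.719 Y175.982
G1 X23.719 Y200.491
M5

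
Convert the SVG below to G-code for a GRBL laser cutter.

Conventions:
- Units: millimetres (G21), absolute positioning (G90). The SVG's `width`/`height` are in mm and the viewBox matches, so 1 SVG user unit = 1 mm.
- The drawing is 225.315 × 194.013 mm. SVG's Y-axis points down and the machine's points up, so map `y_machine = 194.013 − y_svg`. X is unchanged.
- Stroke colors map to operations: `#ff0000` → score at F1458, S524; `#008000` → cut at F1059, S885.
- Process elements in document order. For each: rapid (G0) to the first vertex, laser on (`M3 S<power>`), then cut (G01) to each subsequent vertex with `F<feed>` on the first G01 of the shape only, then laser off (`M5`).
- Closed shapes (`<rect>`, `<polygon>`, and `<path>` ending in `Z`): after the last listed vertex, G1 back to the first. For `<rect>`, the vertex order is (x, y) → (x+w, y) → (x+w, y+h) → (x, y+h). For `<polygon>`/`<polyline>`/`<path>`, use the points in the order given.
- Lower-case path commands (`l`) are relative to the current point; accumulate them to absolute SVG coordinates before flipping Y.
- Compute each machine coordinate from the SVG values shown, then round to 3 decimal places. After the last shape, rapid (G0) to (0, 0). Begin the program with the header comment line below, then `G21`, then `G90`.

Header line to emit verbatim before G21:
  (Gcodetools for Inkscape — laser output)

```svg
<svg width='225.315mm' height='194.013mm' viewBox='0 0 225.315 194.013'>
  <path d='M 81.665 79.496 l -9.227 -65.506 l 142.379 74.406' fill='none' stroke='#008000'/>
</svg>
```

(Gcodetools for Inkscape — laser output)
G21
G90
G0 X81.665 Y114.517
M3 S885
G01 X72.438 Y180.023 F1059
G01 X214.817 Y105.617
M5
G0 X0.000 Y0.000

viewBox `0 0 225.315 194.013` with mm width/height → 1 unit = 1 mm. Flip: y_m = 194.013 − y_svg.

**Shape 1** — `<path>` open polyline, stroke `#008000` → cut (S885, F1059). Machine vertices: (81.665,114.517) → (72.438,180.023) → (214.817,105.617). Open path.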